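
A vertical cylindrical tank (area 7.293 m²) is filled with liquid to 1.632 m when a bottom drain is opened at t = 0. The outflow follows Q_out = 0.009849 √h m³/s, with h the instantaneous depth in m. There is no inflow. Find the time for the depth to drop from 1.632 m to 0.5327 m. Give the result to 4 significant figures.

811.0 s

With no inflow, A dh/dt = −0.009849 √h.
∫ h^(−1/2) dh = −(0.009849/A) ∫ dt, giving 2√h = 2√h₀ − (0.009849/A) t.
t = 2A(√h₀ − √h)/0.009849 = 2·7.293·(√1.632 − √0.5327)/0.009849
  = 14.5860 × (1.27750 − 0.729863) / 0.009849 = 811.026 s.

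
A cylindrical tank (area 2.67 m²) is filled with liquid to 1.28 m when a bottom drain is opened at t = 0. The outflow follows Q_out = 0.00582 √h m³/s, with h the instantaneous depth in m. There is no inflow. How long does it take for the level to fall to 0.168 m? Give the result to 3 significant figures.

662 s

Volume balance on the tank: A dh/dt = −0.00582 √h.
∫ h^(−1/2) dh = −(0.00582/A) ∫ dt, giving 2√h = 2√h₀ − (0.00582/A) t.
t = 2A(√h₀ − √h)/0.00582 = 2·2.67·(√1.28 − √0.168)/0.00582
  = 5.3400 × (1.1314 − 0.40988) / 0.00582 = 661.99 s.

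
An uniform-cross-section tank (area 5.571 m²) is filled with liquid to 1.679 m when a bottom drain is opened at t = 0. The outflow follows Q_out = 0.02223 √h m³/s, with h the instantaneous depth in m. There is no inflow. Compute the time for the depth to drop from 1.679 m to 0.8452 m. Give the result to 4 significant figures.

A dh/dt = −Q_out = −0.02223 √h.
This is separable: 2 d(√h)/dt = −0.02223/A, so √h = √h₀ − (0.02223/(2A)) t.
t = 2A(√h₀ − √h)/0.02223 = 2·5.571·(√1.679 − √0.8452)/0.02223
  = 11.1420 × (1.29576 − 0.919348) / 0.02223 = 188.665 s.

188.7 s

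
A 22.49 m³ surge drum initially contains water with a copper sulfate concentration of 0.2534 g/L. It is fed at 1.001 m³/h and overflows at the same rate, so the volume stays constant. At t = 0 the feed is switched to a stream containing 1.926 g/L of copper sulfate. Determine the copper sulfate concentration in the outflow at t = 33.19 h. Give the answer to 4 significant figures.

Accumulation = in − out for the solute gives V dC/dt = Q(C_in − C).
Time constant τ = V/Q = 22.49/1.001 = 22.4675 h.
This is linear first-order; C(t) = C_in + (C₀ − C_in) e^(−t/τ).
C(33.19) = 1.926 + (0.2534 − 1.926)·e^(−33.19/22.4675) = 1.926 + (-1.67260)·0.228266 = 1.54420 g/L.

1.544 g/L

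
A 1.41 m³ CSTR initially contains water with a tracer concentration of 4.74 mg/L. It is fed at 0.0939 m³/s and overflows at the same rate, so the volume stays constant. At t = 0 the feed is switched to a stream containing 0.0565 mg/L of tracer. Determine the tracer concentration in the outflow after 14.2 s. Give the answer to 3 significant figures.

1.88 mg/L

Accumulation = in − out for the solute gives V dC/dt = Q(C_in − C).
Rewrite as dC/dt + C/τ = C_in/τ, τ = V/Q = 15.016 s.
C approaches C_in exponentially: C(t) = C_in + (C₀ − C_in) e^(−t/τ).
C(14.2) = 0.0565 + (4.74 − 0.0565)·e^(−14.2/15.016) = 0.0565 + (4.6835)·0.38842 = 1.8757 mg/L.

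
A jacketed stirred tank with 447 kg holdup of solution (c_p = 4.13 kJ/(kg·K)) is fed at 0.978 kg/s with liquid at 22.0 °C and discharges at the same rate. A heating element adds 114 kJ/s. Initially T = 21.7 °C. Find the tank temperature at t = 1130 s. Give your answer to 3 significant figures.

47.8 °C

M c_p dT/dt = ṁ c_p (T_in − T) + Q̇.
τ = M/ṁ = 457.06 s; T_ss = T_in + Q̇/(ṁ c_p) = 22.0 + 114/(0.978·4.13) = 50.224 °C.
T approaches T_ss exponentially: T(t) = T_ss + (T₀ − T_ss) e^(−t/τ).
T(1130) = 50.224 + (-28.524)·e^(−1130/457.06) = 50.224 + (-28.524)·0.084386 = 47.817 °C.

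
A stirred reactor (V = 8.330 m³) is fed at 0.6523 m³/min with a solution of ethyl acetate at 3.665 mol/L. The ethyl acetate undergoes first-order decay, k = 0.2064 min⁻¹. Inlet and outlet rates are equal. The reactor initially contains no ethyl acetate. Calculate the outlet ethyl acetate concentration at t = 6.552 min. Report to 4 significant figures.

Species balance: V dC/dt = Q C_in − Q C − k V C.
dC/dt = (Q/V) C_in − (Q/V + k) C; effective rate a = Q/V + k = 0.0783073 + 0.2064 = 0.284707 min⁻¹.
C_ss = Q C_in/(Q + kV) = 1.00804 mol/L; C(t) = C_ss + (C₀ − C_ss) e^(−a t).
C(6.552) = 1.00804 + (-1.00804)·e^(−0.284707·6.552) = 1.00804 + (-1.00804)·0.154834 = 0.851961 mol/L.

0.8520 mol/L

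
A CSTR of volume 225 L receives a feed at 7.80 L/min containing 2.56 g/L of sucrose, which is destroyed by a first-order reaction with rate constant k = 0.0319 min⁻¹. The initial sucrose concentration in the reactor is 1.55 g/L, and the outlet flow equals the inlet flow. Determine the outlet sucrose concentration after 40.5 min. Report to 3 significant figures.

Accumulation = in − out − consumed: V dC/dt = Q C_in − Q C − k V C.
This is linear with rate a = Q/V + k = 0.066567 min⁻¹.
C_ss = Q C_in/(Q + kV) = 1.3332 g/L; C(t) = C_ss + (C₀ − C_ss) e^(−a t).
C(40.5) = 1.3332 + (0.21680)·e^(−0.066567·40.5) = 1.3332 + (0.21680)·0.067478 = 1.3478 g/L.

1.35 g/L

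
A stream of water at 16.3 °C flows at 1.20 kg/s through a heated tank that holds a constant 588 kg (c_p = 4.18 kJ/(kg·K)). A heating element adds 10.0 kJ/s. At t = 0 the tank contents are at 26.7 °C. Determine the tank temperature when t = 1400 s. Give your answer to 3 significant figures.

Unsteady energy balance on the tank contents: M c_p dT/dt = ṁ c_p (T_in − T) + 10.0.
Rearrange: dT/dt = (T_ss − T)/τ with τ = M/ṁ = 490.00 s and T_ss = T_in + Q̇/(ṁ c_p) = 18.294 °C.
T approaches T_ss exponentially: T(t) = T_ss + (T₀ − T_ss) e^(−t/τ).
T(1400) = 18.294 + (8.4064)·e^(−1400/490.00) = 18.294 + (8.4064)·0.057433 = 18.776 °C.

18.8 °C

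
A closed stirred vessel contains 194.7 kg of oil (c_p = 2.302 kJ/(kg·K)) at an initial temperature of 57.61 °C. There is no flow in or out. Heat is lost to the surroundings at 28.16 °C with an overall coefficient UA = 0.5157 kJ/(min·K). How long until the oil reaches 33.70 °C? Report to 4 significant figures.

Lumped-capacitance energy balance: M c_p dT/dt = UA(T_amb − T).
τ = M c_p/UA = 869.109 min; T_ss = T_amb = 28.1600 °C.
T(t) = T_ss + (T₀ − T_ss)e^(−t/τ); set T = 33.70:
t = −τ ln[(T − T_ss)/(T₀ − T_ss)] = −869.109 · ln(0.188115) = 1452.02 min.

1452 min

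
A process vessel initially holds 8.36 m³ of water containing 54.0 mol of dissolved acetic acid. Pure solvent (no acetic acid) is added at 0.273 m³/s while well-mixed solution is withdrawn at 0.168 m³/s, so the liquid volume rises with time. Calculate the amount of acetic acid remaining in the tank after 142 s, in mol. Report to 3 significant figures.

Total volume: dV/dt = Q_in − Q_out = 0.10500 m³/s, so V(t) = 8.36 + 0.10500 t and V(142) = 23.270 m³.
No acetic acid enters, so dm/dt = −Q_out · (m/V).
dm/m = −Q_out dt/(V₀ + 0.10500 t); integrating gives ln(m/m₀) = −(Q_out/(Q_in−Q_out)) ln(V/V₀).
m = m₀ (V₀/V)^(Q_out/(Q_in−Q_out)) = 54.0 × (8.36/23.270)^(1.6000) = 10.497 mol.

10.5 mol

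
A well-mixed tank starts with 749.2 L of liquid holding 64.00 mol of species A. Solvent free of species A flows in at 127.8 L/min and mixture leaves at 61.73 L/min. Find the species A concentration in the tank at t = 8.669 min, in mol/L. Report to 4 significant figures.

0.02848 mol/L

Let m(t) be the amount of species A. Volume: V(t) = V₀ + (Q_in − Q_out) t = 749.2 + 66.0700 t; V(8.669) = 1321.96 L.
Species balance (pure solvent in): dm/dt = −Q_out · m/V(t).
dm/m = −Q_out dt/(V₀ + 66.0700 t); integrating gives ln(m/m₀) = −(Q_out/(Q_in−Q_out)) ln(V/V₀).
m = m₀ (V₀/V)^(Q_out/(Q_in−Q_out)) = 64.00 × (749.2/1321.96)^(0.934312) = 37.6495 mol.
C = m/V = 37.6495/1321.96 = 0.0284800 mol/L.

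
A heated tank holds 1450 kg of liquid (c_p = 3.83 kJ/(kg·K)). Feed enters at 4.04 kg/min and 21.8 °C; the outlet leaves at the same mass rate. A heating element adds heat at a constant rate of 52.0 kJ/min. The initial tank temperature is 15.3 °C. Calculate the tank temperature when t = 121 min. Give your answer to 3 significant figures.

M c_p dT/dt = ṁ c_p (T_in − T) + Q̇.
τ = M/ṁ = 358.91 min; T_ss = T_in + Q̇/(ṁ c_p) = 21.8 + 52.0/(4.04·3.83) = 25.161 °C.
Integrating: T(t) = T_ss + (T₀ − T_ss) e^(−t/τ).
T(121) = 25.161 + (-9.8606)·e^(−121/358.91) = 25.161 + (-9.8606)·0.71382 = 18.122 °C.

18.1 °C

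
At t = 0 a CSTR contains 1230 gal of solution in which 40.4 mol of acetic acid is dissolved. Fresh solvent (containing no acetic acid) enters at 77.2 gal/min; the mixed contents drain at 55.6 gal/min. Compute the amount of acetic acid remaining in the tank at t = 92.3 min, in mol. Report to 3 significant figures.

3.38 mol

Let m(t) be the amount of acetic acid. Volume: V(t) = V₀ + (Q_in − Q_out) t = 1230 + 21.600 t; V(92.3) = 3223.7 gal.
No acetic acid enters, so dm/dt = −Q_out · (m/V).
dm/m = −Q_out dt/(V₀ + 21.600 t); integrating gives ln(m/m₀) = −(Q_out/(Q_in−Q_out)) ln(V/V₀).
m = m₀ (V₀/V)^(Q_out/(Q_in−Q_out)) = 40.4 × (1230/3223.7)^(2.5741) = 3.3827 mol.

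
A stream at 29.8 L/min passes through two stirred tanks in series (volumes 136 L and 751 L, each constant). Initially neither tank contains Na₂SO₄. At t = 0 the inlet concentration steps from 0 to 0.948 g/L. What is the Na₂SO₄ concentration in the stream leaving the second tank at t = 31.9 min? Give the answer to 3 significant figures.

Time constants: τᵢ = Vᵢ/Q for each well-mixed tank.
τ₁ = 136/29.8 = 4.5638 min; τ₂ = 751/29.8 = 25.201 min.
Tank 1: C₁ = C_in(1 − e^(−t/τ₁)). Tank 2 (τ₁ ≠ τ₂): C₂ = C_in[1 − (τ₁ e^(−t/τ₁) − τ₂ e^(−t/τ₂))/(τ₁ − τ₂)].
At t = 31.9: e^(−t/τ₁) = 0.00092118, e^(−t/τ₂) = 0.28201.
C₂ = 0.948·[1 − (4.5638·0.00092118 − 25.201·0.28201)/(-20.638)] = 0.948·0.65583 = 0.62172 g/L.

0.622 g/L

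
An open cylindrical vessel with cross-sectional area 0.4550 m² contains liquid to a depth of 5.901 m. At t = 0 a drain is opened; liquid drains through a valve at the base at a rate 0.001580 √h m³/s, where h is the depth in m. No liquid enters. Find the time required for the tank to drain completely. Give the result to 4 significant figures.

1399 s

Unsteady balance on liquid volume: A dh/dt = −0.001580 √h.
∫ h^(−1/2) dh = −(0.001580/A) ∫ dt, giving 2√h = 2√h₀ − (0.001580/A) t.
Set h = 0: 2√h₀ = (0.001580/A) t_empty ⇒ t_empty = 2A√h₀/0.001580.
t_empty = 2·0.4550·√5.901/0.001580 = 0.910000·2.42920/0.001580 = 1399.09 s.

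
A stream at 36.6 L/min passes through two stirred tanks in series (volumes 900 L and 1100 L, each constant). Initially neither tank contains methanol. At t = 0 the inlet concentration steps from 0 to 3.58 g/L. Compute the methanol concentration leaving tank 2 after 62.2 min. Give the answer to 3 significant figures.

Each tank obeys Vᵢ dCᵢ/dt = Q(Cᵢ₋₁ − Cᵢ), so τᵢ = Vᵢ/Q.
τ₁ = 900/36.6 = 24.590 min; τ₂ = 1100/36.6 = 30.055 min.
Solving the cascade with C₁(0)=C₂(0)=0 gives C₂(t) = C_in[1 − (τ₁ e^(−t/τ₁) − τ₂ e^(−t/τ₂))/(τ₁ − τ₂)].
At t = 62.2: e^(−t/τ₁) = 0.079702, e^(−t/τ₂) = 0.12624.
C₂ = 3.58·[1 − (24.590·0.079702 − 30.055·0.12624)/(-5.4645)] = 3.58·0.66433 = 2.3783 g/L.

2.38 g/L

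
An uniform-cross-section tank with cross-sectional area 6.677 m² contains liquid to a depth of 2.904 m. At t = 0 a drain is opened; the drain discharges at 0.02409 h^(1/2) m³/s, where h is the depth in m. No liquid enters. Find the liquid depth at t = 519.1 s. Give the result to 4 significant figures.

0.5893 m

A dh/dt = −Q_out = −0.02409 √h.
This is separable: 2 d(√h)/dt = −0.02409/A, so √h = √h₀ − (0.02409/(2A)) t.
√h = √2.904 − 0.02409·519.1/(2·6.677) = 1.70411 − 0.936432 = 0.767680.
h = 0.767680² = 0.589333 m.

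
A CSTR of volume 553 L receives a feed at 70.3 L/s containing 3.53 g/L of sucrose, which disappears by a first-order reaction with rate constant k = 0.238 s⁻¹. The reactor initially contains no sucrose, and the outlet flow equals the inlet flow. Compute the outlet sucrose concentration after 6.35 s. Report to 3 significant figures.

1.11 g/L

Accumulation = in − out − consumed: V dC/dt = Q C_in − Q C − k V C.
dC/dt = (Q/V) C_in − (Q/V + k) C; effective rate a = Q/V + k = 0.12712 + 0.238 = 0.36512 s⁻¹.
C_ss = Q C_in/(Q + kV) = 1.2290 g/L; C(t) = C_ss + (C₀ − C_ss) e^(−a t).
C(6.35) = 1.2290 + (-1.2290)·e^(−0.36512·6.35) = 1.2290 + (-1.2290)·0.098417 = 1.1081 g/L.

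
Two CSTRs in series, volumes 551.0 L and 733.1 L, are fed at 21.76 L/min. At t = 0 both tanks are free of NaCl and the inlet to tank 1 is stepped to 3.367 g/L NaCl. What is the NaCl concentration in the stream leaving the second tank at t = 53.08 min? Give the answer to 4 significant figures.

1.815 g/L

Species balance on tank i: dCᵢ/dt = (Cᵢ₋₁ − Cᵢ)/τᵢ with τᵢ = Vᵢ/Q.
τ₁ = 551.0/21.76 = 25.3217 min; τ₂ = 733.1/21.76 = 33.6903 min.
Solving the cascade with C₁(0)=C₂(0)=0 gives C₂(t) = C_in[1 − (τ₁ e^(−t/τ₁) − τ₂ e^(−t/τ₂))/(τ₁ − τ₂)].
At t = 53.08: e^(−t/τ₁) = 0.122919, e^(−t/τ₂) = 0.206898.
C₂ = 3.367·[1 − (25.3217·0.122919 − 33.6903·0.206898)/(-8.36857)] = 3.367·0.538999 = 1.81481 g/L.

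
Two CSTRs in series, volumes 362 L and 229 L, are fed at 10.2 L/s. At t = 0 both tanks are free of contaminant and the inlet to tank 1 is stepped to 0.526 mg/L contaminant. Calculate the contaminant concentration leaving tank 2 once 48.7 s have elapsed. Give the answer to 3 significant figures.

Time constants: τᵢ = Vᵢ/Q for each well-mixed tank.
τ₁ = 362/10.2 = 35.490 s; τ₂ = 229/10.2 = 22.451 s.
Tank 1: C₁ = C_in(1 − e^(−t/τ₁)). Tank 2 (τ₁ ≠ τ₂): C₂ = C_in[1 − (τ₁ e^(−t/τ₁) − τ₂ e^(−t/τ₂))/(τ₁ − τ₂)].
At t = 48.7: e^(−t/τ₁) = 0.25355, e^(−t/τ₂) = 0.11427.
C₂ = 0.526·[1 − (35.490·0.25355 − 22.451·0.11427)/(13.039)] = 0.526·0.50665 = 0.26650 mg/L.

0.266 mg/L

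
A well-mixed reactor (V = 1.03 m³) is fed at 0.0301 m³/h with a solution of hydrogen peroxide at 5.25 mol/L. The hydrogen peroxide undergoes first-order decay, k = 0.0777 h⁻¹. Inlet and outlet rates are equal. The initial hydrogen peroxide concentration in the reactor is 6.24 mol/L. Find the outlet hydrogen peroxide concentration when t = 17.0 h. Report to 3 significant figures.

Accumulation = in − out − consumed: V dC/dt = Q C_in − Q C − k V C.
dC/dt = (Q/V) C_in − (Q/V + k) C; effective rate a = Q/V + k = 0.029223 + 0.0777 = 0.10692 h⁻¹.
C_ss = Q C_in/(Q + kV) = 1.4349 mol/L; C(t) = C_ss + (C₀ − C_ss) e^(−a t).
C(17.0) = 1.4349 + (4.8051)·e^(−0.10692·17.0) = 1.4349 + (4.8051)·0.16240 = 2.2152 mol/L.

2.22 mol/L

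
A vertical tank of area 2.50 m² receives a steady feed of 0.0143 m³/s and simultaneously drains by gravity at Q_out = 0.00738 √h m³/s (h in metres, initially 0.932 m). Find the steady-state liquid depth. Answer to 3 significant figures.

A dh/dt = Q_in − 0.00738 √h. Steady state requires inflow = outflow:
Q_in = 0.00738 √h_ss ⇒ √h_ss = 0.0143/0.00738 = 1.9377.
h_ss = 1.9377² = 3.7546 m. (Since h₀ = 0.932 m < h_ss, the level will rise toward this value.)

3.75 m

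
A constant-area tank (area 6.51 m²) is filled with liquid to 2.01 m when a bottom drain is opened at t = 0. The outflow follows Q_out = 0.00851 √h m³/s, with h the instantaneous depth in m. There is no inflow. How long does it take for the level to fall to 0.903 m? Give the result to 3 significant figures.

715 s

A dh/dt = −Q_out = −0.00851 √h.
∫ h^(−1/2) dh = −(0.00851/A) ∫ dt, giving 2√h = 2√h₀ − (0.00851/A) t.
t = 2A(√h₀ − √h)/0.00851 = 2·6.51·(√2.01 − √0.903)/0.00851
  = 13.020 × (1.4177 − 0.95026) / 0.00851 = 715.23 s.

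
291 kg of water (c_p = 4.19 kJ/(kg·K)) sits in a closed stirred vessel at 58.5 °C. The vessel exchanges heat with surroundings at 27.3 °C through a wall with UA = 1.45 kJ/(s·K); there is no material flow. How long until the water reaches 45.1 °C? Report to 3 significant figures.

Unsteady energy balance on the tank contents: M c_p dT/dt = −UA(T − T_amb).
τ = M c_p/UA = 840.89 s; T_ss = T_amb = 27.300 °C.
T(t) = T_ss + (T₀ − T_ss)e^(−t/τ); set T = 45.1:
t = −τ ln[(T − T_ss)/(T₀ − T_ss)] = −840.89 · ln(0.57051) = 471.92 s.

472 s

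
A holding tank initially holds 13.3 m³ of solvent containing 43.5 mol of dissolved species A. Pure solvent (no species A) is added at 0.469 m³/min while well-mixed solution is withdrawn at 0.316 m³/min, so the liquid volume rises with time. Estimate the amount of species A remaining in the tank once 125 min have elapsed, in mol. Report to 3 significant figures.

Total volume: dV/dt = Q_in − Q_out = 0.15300 m³/min, so V(t) = 13.3 + 0.15300 t and V(125) = 32.425 m³.
Solute balance: dm/dt = 0 − Q_out C = −Q_out m/V(t).
dm/m = −Q_out dt/(V₀ + 0.15300 t); integrating gives ln(m/m₀) = −(Q_out/(Q_in−Q_out)) ln(V/V₀).
m = m₀ (V₀/V)^(Q_out/(Q_in−Q_out)) = 43.5 × (13.3/32.425)^(2.0654) = 6.9046 mol.

6.90 mol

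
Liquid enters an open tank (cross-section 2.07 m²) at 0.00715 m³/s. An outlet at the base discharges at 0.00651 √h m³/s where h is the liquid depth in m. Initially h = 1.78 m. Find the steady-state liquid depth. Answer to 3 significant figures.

A dh/dt = Q_in − 0.00651 √h. Steady state requires inflow = outflow:
Q_in = 0.00651 √h_ss ⇒ √h_ss = 0.00715/0.00651 = 1.0983.
h_ss = 1.0983² = 1.2063 m. (Since h₀ = 1.78 m > h_ss, the level will fall toward this value.)

1.21 m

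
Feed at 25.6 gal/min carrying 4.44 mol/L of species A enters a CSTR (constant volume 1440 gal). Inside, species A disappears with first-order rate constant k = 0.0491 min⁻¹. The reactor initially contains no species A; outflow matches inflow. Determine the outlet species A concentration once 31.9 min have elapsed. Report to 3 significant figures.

Accumulation = in − out − consumed: V dC/dt = Q C_in − Q C − k V C.
dC/dt = (Q/V) C_in − (Q/V + k) C; effective rate a = Q/V + k = 0.017778 + 0.0491 = 0.066878 min⁻¹.
C_ss = Q C_in/(Q + kV) = 1.1803 mol/L; C(t) = C_ss + (C₀ − C_ss) e^(−a t).
C(31.9) = 1.1803 + (-1.1803)·e^(−0.066878·31.9) = 1.1803 + (-1.1803)·0.11843 = 1.0405 mol/L.

1.04 mol/L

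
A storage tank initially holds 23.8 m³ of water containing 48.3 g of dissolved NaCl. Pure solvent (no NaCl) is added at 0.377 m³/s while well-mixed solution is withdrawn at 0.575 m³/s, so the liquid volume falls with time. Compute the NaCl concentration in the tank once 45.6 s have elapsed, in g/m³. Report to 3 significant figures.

0.818 g/m³

Total volume: dV/dt = Q_in − Q_out = -0.19800 m³/s, so V(t) = 23.8 − 0.19800 t and V(45.6) = 14.771 m³.
Solute balance: dm/dt = 0 − Q_out C = −Q_out m/V(t).
Separate: dm/m = −Q_out dt/V(t) ⇒ ln(m/m₀) = −(Q_out/(Q_in−Q_out)) ln(V/V₀).
m = m₀ (V₀/V)^(Q_out/(Q_in−Q_out)) = 48.3 × (23.8/14.771)^(-2.9040) = 12.088 g.
C = m/V = 12.088/14.771 = 0.81833 g/m³.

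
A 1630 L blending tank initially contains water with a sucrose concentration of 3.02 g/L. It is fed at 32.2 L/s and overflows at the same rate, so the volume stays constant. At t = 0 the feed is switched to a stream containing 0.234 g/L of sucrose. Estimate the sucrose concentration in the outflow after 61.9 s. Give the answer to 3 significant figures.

Mass balance on the solute (V constant): V dC/dt = Q(C_in − C).
Time constant τ = V/Q = 1630/32.2 = 50.621 s.
Integrating: C(t) = C_in + (C₀ − C_in) e^(−t/τ).
C(61.9) = 0.234 + (3.02 − 0.234)·e^(−61.9/50.621) = 0.234 + (2.7860)·0.29440 = 1.0542 g/L.

1.05 g/L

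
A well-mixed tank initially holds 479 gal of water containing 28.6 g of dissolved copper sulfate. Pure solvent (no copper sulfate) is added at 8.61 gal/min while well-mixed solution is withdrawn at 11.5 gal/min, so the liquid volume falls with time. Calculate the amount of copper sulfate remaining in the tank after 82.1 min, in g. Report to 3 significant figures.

Total volume: dV/dt = Q_in − Q_out = -2.8900 gal/min, so V(t) = 479 − 2.8900 t and V(82.1) = 241.73 gal.
Species balance (pure solvent in): dm/dt = −Q_out · m/V(t).
dm/m = −Q_out dt/(V₀ − 2.8900 t); integrating gives ln(m/m₀) = −(Q_out/(Q_in−Q_out)) ln(V/V₀).
m = m₀ (V₀/V)^(Q_out/(Q_in−Q_out)) = 28.6 × (479/241.73)^(-3.9792) = 1.8816 g.

1.88 g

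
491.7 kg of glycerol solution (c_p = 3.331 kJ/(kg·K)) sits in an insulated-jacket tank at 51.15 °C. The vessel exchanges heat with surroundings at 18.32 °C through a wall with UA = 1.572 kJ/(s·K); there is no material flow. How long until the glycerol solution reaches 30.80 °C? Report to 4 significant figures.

1008 s

Lumped-capacitance energy balance: M c_p dT/dt = UA(T_amb − T).
τ = M c_p/UA = 1041.89 s; T_ss = T_amb = 18.3200 °C.
T(t) = T_ss + (T₀ − T_ss)e^(−t/τ); set T = 30.80:
t = −τ ln[(T − T_ss)/(T₀ − T_ss)] = −1041.89 · ln(0.380140) = 1007.73 s.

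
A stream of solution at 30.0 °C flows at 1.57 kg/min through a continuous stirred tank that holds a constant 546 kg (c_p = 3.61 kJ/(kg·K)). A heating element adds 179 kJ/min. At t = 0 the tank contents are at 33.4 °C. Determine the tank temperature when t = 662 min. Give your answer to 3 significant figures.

57.4 °C

M c_p dT/dt = ṁ c_p (T_in − T) + Q̇.
τ = M/ṁ = 347.77 min; T_ss = T_in + Q̇/(ṁ c_p) = 30.0 + 179/(1.57·3.61) = 61.582 °C.
Solution: T(t) = T_ss + (T₀ − T_ss) e^(−t/τ).
T(662) = 61.582 + (-28.182)·e^(−662/347.77) = 61.582 + (-28.182)·0.14904 = 57.382 °C.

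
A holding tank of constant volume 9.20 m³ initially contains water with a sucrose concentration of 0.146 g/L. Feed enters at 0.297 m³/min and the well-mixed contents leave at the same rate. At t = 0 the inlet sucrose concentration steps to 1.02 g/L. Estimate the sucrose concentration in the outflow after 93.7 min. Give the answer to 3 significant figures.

Transient balance on the dissolved component: V dC/dt = Q(C_in − C).
Time constant τ = V/Q = 9.20/0.297 = 30.976 min.
Integrating: C(t) = C_in + (C₀ − C_in) e^(−t/τ).
C(93.7) = 1.02 + (0.146 − 1.02)·e^(−93.7/30.976) = 1.02 + (-0.87400)·0.048564 = 0.97756 g/L.

0.978 g/L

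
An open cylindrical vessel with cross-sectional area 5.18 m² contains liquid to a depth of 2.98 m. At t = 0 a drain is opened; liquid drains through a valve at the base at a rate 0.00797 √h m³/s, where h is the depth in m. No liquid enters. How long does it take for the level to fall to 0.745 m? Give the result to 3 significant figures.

1120 s

A dh/dt = −Q_out = −0.00797 √h.
This is separable: 2 d(√h)/dt = −0.00797/A, so √h = √h₀ − (0.00797/(2A)) t.
t = 2A(√h₀ − √h)/0.00797 = 2·5.18·(√2.98 − √0.745)/0.00797
  = 10.360 × (1.7263 − 0.86313) / 0.00797 = 1122.0 s.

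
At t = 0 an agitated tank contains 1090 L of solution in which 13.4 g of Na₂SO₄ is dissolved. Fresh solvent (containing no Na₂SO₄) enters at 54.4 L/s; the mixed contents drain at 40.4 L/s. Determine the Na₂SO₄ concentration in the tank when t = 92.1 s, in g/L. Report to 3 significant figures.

0.000592 g/L

Total volume: dV/dt = Q_in − Q_out = 14.000 L/s, so V(t) = 1090 + 14.000 t and V(92.1) = 2379.4 L.
Species balance (pure solvent in): dm/dt = −Q_out · m/V(t).
Separate: dm/m = −Q_out dt/V(t) ⇒ ln(m/m₀) = −(Q_out/(Q_in−Q_out)) ln(V/V₀).
m = m₀ (V₀/V)^(Q_out/(Q_in−Q_out)) = 13.4 × (1090/2379.4)^(2.8857) = 1.4084 g.
C = m/V = 1.4084/2379.4 = 0.00059192 g/L.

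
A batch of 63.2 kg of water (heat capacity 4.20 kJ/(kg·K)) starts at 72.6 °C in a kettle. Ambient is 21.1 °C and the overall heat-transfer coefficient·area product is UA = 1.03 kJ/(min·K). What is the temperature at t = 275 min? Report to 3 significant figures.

38.8 °C

Lumped-capacitance energy balance: M c_p dT/dt = UA(T_amb − T).
dT/dt = (T_ss − T)/τ with T_ss = T_amb = 21.100 °C, τ = M c_p/UA = 63.2·4.20/1.03 = 257.71 min.
This is linear first-order; T(t) = T_ss + (T₀ − T_ss) e^(−t/τ).
T(275) = 21.100 + (51.500)·0.34401 = 38.816 °C.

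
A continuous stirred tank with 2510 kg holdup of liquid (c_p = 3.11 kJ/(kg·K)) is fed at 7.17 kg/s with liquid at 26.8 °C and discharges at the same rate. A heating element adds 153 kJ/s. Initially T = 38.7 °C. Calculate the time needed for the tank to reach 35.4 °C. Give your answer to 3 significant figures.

M c_p dT/dt = ṁ c_p (T_in − T) + Q̇.
τ = M/ṁ = 350.07 s; T_ss = T_in + Q̇/(ṁ c_p) = 33.661 °C.
T(t) = T_ss + (T₀ − T_ss) e^(−t/τ). Set T = 35.4:
e^(−t/τ) = (35.4 − 33.661)/(38.7 − 33.661) = 0.34506
t = −350.07 · ln(0.34506) = 372.49 s.

372 s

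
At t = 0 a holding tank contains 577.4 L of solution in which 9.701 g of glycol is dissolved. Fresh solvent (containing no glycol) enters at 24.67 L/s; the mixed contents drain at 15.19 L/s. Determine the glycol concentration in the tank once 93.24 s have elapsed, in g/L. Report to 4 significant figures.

0.001499 g/L

Let m(t) be the amount of glycol. Volume: V(t) = V₀ + (Q_in − Q_out) t = 577.4 + 9.48000 t; V(93.24) = 1461.32 L.
No glycol enters, so dm/dt = −Q_out · (m/V).
Separate: dm/m = −Q_out dt/V(t) ⇒ ln(m/m₀) = −(Q_out/(Q_in−Q_out)) ln(V/V₀).
m = m₀ (V₀/V)^(Q_out/(Q_in−Q_out)) = 9.701 × (577.4/1461.32)^(1.60232) = 2.19105 g.
C = m/V = 2.19105/1461.32 = 0.00149937 g/L.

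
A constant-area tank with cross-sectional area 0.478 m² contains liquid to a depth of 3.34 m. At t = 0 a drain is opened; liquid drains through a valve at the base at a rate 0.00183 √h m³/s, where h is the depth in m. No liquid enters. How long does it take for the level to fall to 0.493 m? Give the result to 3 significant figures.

With no inflow, A dh/dt = −0.00183 √h.
This is separable: 2 d(√h)/dt = −0.00183/A, so √h = √h₀ − (0.00183/(2A)) t.
t = 2A(√h₀ − √h)/0.00183 = 2·0.478·(√3.34 − √0.493)/0.00183
  = 0.95600 × (1.8276 − 0.70214) / 0.00183 = 587.93 s.

588 s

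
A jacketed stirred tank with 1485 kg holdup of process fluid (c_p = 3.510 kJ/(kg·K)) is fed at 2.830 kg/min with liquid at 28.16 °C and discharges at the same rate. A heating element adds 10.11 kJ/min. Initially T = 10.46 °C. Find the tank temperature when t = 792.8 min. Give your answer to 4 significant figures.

First-law balance (no shaft work): M c_p dT/dt = ṁ c_p (T_in − T) + 10.11.
Rearrange: dT/dt = (T_ss − T)/τ with τ = M/ṁ = 524.735 min and T_ss = T_in + Q̇/(ṁ c_p) = 29.1778 °C.
T approaches T_ss exponentially: T(t) = T_ss + (T₀ − T_ss) e^(−t/τ).
T(792.8) = 29.1778 + (-18.7178)·e^(−792.8/524.735) = 29.1778 + (-18.7178)·0.220721 = 25.0464 °C.

25.05 °C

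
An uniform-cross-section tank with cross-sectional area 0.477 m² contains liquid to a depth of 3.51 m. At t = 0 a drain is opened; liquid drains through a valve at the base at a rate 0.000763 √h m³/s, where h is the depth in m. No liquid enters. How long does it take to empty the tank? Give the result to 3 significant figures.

A dh/dt = −Q_out = −0.000763 √h.
This is separable: 2 d(√h)/dt = −0.000763/A, so √h = √h₀ − (0.000763/(2A)) t.
Set h = 0: 2√h₀ = (0.000763/A) t_empty ⇒ t_empty = 2A√h₀/0.000763.
t_empty = 2·0.477·√3.51/0.000763 = 0.95400·1.8735/0.000763 = 2342.5 s.

2340 s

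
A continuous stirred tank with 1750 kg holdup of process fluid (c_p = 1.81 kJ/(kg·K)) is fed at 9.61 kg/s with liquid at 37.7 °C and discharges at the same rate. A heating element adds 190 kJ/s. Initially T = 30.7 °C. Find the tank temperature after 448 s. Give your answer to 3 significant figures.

M c_p dT/dt = ṁ c_p (T_in − T) + Q̇.
Rearrange: dT/dt = (T_ss − T)/τ with τ = M/ṁ = 182.10 s and T_ss = T_in + Q̇/(ṁ c_p) = 48.623 °C.
T approaches T_ss exponentially: T(t) = T_ss + (T₀ − T_ss) e^(−t/τ).
T(448) = 48.623 + (-17.923)·e^(−448/182.10) = 48.623 + (-17.923)·0.085421 = 47.092 °C.

47.1 °C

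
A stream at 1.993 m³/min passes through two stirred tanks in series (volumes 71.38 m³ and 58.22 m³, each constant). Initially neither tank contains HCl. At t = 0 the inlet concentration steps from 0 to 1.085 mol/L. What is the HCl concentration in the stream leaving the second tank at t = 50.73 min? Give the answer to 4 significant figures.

0.5028 mol/L

Species balance on tank i: dCᵢ/dt = (Cᵢ₋₁ − Cᵢ)/τᵢ with τᵢ = Vᵢ/Q.
τ₁ = 71.38/1.993 = 35.8154 min; τ₂ = 58.22/1.993 = 29.2122 min.
Solving the cascade with C₁(0)=C₂(0)=0 gives C₂(t) = C_in[1 − (τ₁ e^(−t/τ₁) − τ₂ e^(−t/τ₂))/(τ₁ − τ₂)].
At t = 50.73: e^(−t/τ₁) = 0.242578, e^(−t/τ₂) = 0.176118.
C₂ = 1.085·[1 − (35.8154·0.242578 − 29.2122·0.176118)/(6.60311)] = 1.085·0.463402 = 0.502791 mol/L.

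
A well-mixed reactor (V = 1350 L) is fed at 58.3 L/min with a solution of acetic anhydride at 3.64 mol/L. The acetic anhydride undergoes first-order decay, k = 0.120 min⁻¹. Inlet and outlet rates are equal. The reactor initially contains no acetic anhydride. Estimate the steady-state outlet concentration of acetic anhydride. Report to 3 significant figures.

0.963 mol/L

Accumulation = in − out − consumed: V dC/dt = Q C_in − Q C − k V C.
Steady state (dC/dt = 0): C_ss = Q C_in/(Q + kV) = C_in/(1 + kV/Q).
C_ss = 58.3·3.64/(58.3 + 0.120·1350) = 212.21/220.30 = 0.96329 mol/L.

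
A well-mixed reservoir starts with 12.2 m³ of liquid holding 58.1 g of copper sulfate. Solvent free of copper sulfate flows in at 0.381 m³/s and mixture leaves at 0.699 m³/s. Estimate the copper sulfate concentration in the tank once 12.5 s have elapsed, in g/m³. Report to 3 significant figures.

2.97 g/m³

Let m(t) be the amount of copper sulfate. Volume: V(t) = V₀ + (Q_in − Q_out) t = 12.2 − 0.31800 t; V(12.5) = 8.2250 m³.
No copper sulfate enters, so dm/dt = −Q_out · (m/V).
dm/m = −Q_out dt/(V₀ − 0.31800 t); integrating gives ln(m/m₀) = −(Q_out/(Q_in−Q_out)) ln(V/V₀).
m = m₀ (V₀/V)^(Q_out/(Q_in−Q_out)) = 58.1 × (12.2/8.2250)^(-2.1981) = 24.423 g.
C = m/V = 24.423/8.2250 = 2.9694 g/m³.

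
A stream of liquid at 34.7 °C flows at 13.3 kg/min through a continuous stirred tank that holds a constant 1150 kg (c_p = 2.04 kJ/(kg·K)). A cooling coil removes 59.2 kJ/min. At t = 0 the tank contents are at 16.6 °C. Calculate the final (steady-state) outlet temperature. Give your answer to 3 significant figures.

32.5 °C

M c_p dT/dt = ṁ c_p (T_in − T) − Q̇.
At steady state dT/dt = 0 ⇒ T_ss = T_in − Q̇/(ṁ c_p) = 34.7 − 59.2/(13.3·2.04) = 32.518 °C.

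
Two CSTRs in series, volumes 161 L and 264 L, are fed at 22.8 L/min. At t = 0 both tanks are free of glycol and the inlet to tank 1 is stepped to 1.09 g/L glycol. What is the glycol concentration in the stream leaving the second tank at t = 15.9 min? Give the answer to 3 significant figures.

0.562 g/L

Species balance on tank i: dCᵢ/dt = (Cᵢ₋₁ − Cᵢ)/τᵢ with τᵢ = Vᵢ/Q.
τ₁ = 161/22.8 = 7.0614 min; τ₂ = 264/22.8 = 11.579 min.
Tank 1: C₁ = C_in(1 − e^(−t/τ₁)). Tank 2 (τ₁ ≠ τ₂): C₂ = C_in[1 − (τ₁ e^(−t/τ₁) − τ₂ e^(−t/τ₂))/(τ₁ − τ₂)].
At t = 15.9: e^(−t/τ₁) = 0.10522, e^(−t/τ₂) = 0.25330.
C₂ = 1.09·[1 − (7.0614·0.10522 − 11.579·0.25330)/(-4.5175)] = 1.09·0.51524 = 0.56161 g/L.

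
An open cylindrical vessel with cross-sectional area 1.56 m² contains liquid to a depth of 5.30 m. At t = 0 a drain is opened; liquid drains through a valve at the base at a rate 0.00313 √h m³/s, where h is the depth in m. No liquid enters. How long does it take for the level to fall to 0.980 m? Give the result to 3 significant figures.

1310 s

With no inflow, A dh/dt = −0.00313 √h.
This is separable: 2 d(√h)/dt = −0.00313/A, so √h = √h₀ − (0.00313/(2A)) t.
t = 2A(√h₀ − √h)/0.00313 = 2·1.56·(√5.30 − √0.980)/0.00313
  = 3.1200 × (2.3022 − 0.98995) / 0.00313 = 1308.0 s.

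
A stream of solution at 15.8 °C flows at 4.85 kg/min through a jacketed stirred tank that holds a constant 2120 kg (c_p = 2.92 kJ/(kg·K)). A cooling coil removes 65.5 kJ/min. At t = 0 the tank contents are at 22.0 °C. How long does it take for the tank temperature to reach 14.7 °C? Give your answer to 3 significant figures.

First-law balance (no shaft work): M c_p dT/dt = ṁ c_p (T_in − T) − 65.5.
τ = M/ṁ = 437.11 min; T_ss = T_in − Q̇/(ṁ c_p) = 11.175 °C.
T(t) = T_ss + (T₀ − T_ss) e^(−t/τ). Set T = 14.7:
e^(−t/τ) = (14.7 − 11.175)/(22.0 − 11.175) = 0.32564
t = −437.11 · ln(0.32564) = 490.43 min.

490 min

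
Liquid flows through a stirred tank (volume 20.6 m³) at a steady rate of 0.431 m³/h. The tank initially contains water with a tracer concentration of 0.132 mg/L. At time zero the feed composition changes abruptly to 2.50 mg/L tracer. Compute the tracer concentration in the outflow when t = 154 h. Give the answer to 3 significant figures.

2.41 mg/L

Transient balance on the dissolved component: V dC/dt = Q(C_in − C).
Time constant τ = V/Q = 20.6/0.431 = 47.796 h.
This is linear first-order; C(t) = C_in + (C₀ − C_in) e^(−t/τ).
C(154) = 2.50 + (0.132 − 2.50)·e^(−154/47.796) = 2.50 + (-2.3680)·0.039874 = 2.4056 mg/L.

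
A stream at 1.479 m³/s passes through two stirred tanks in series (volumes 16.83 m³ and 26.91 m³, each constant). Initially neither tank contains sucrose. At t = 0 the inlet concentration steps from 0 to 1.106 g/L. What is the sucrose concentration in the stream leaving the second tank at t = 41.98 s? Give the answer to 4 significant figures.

Time constants: τᵢ = Vᵢ/Q for each well-mixed tank.
τ₁ = 16.83/1.479 = 11.3793 s; τ₂ = 26.91/1.479 = 18.1947 s.
Tank 1: C₁ = C_in(1 − e^(−t/τ₁)). Tank 2 (τ₁ ≠ τ₂): C₂ = C_in[1 − (τ₁ e^(−t/τ₁) − τ₂ e^(−t/τ₂))/(τ₁ − τ₂)].
At t = 41.98: e^(−t/τ₁) = 0.0249932, e^(−t/τ₂) = 0.0995334.
C₂ = 1.106·[1 − (11.3793·0.0249932 − 18.1947·0.0995334)/(-6.81542)] = 1.106·0.776011 = 0.858268 g/L.

0.8583 g/L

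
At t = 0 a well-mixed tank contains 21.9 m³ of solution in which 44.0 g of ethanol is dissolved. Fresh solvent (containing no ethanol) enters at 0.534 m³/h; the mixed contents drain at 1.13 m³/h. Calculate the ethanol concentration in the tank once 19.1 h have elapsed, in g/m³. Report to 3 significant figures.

Let m(t) be the amount of ethanol. Volume: V(t) = V₀ + (Q_in − Q_out) t = 21.9 − 0.59600 t; V(19.1) = 10.516 m³.
Species balance (pure solvent in): dm/dt = −Q_out · m/V(t).
Separate: dm/m = −Q_out dt/V(t) ⇒ ln(m/m₀) = −(Q_out/(Q_in−Q_out)) ln(V/V₀).
m = m₀ (V₀/V)^(Q_out/(Q_in−Q_out)) = 44.0 × (21.9/10.516)^(-1.8960) = 10.951 g.
C = m/V = 10.951/10.516 = 1.0413 g/m³.

1.04 g/m³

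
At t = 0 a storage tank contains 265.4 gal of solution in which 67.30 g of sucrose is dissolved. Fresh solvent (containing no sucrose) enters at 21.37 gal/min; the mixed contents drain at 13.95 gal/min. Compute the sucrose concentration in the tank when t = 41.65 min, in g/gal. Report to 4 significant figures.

0.02743 g/gal

Let m(t) be the amount of sucrose. Volume: V(t) = V₀ + (Q_in − Q_out) t = 265.4 + 7.42000 t; V(41.65) = 574.443 gal.
Species balance (pure solvent in): dm/dt = −Q_out · m/V(t).
Separate: dm/m = −Q_out dt/V(t) ⇒ ln(m/m₀) = −(Q_out/(Q_in−Q_out)) ln(V/V₀).
m = m₀ (V₀/V)^(Q_out/(Q_in−Q_out)) = 67.30 × (265.4/574.443)^(1.88005) = 15.7596 g.
C = m/V = 15.7596/574.443 = 0.0274347 g/gal.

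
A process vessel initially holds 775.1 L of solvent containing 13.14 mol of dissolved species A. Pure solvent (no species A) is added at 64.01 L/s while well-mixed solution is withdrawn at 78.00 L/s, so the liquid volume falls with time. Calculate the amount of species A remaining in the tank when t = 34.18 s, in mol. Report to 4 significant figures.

Total volume: dV/dt = Q_in − Q_out = -13.9900 L/s, so V(t) = 775.1 − 13.9900 t and V(34.18) = 296.922 L.
Solute balance: dm/dt = 0 − Q_out C = −Q_out m/V(t).
Separate: dm/m = −Q_out dt/V(t) ⇒ ln(m/m₀) = −(Q_out/(Q_in−Q_out)) ln(V/V₀).
m = m₀ (V₀/V)^(Q_out/(Q_in−Q_out)) = 13.14 × (775.1/296.922)^(-5.57541) = 0.0624071 mol.

0.06241 mol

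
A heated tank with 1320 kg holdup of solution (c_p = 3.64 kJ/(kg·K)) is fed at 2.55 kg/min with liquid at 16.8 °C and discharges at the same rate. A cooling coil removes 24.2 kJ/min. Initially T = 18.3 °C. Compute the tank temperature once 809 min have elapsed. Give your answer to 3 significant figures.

15.1 °C

M c_p dT/dt = ṁ c_p (T_in − T) − Q̇.
Rearrange: dT/dt = (T_ss − T)/τ with τ = M/ṁ = 517.65 min and T_ss = T_in − Q̇/(ṁ c_p) = 14.193 °C.
Integrating: T(t) = T_ss + (T₀ − T_ss) e^(−t/τ).
T(809) = 14.193 + (4.1072)·e^(−809/517.65) = 14.193 + (4.1072)·0.20954 = 15.053 °C.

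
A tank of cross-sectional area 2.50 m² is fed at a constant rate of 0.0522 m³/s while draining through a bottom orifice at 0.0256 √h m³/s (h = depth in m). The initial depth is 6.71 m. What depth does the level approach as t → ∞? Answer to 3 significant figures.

4.16 m

A dh/dt = Q_in − 0.0256 √h. Steady state requires inflow = outflow:
Q_in = 0.0256 √h_ss ⇒ √h_ss = 0.0522/0.0256 = 2.0391.
h_ss = 2.0391² = 4.1578 m. (Since h₀ = 6.71 m > h_ss, the level will fall toward this value.)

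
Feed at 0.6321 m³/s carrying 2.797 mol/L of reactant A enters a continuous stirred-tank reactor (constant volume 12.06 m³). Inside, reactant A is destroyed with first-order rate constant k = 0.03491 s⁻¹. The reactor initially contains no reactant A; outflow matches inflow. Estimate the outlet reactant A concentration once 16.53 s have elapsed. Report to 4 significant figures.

V dC/dt = Q(C_in − C) − k V C.
dC/dt = (Q/V) C_in − (Q/V + k) C; effective rate a = Q/V + k = 0.0524129 + 0.03491 = 0.0873229 s⁻¹.
C_ss = Q C_in/(Q + kV) = 1.67881 mol/L; C(t) = C_ss + (C₀ − C_ss) e^(−a t).
C(16.53) = 1.67881 + (-1.67881)·e^(−0.0873229·16.53) = 1.67881 + (-1.67881)·0.236112 = 1.28243 mol/L.

1.282 mol/L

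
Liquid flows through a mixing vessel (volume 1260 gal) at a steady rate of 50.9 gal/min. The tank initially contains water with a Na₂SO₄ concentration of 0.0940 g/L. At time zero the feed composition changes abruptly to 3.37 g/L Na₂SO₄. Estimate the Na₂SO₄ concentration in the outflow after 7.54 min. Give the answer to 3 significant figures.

0.954 g/L

Unsteady species balance (constant V, well mixed): V dC/dt = Q(C_in − C).
Time constant τ = V/Q = 1260/50.9 = 24.754 min.
This is linear first-order; C(t) = C_in + (C₀ − C_in) e^(−t/τ).
C(7.54) = 3.37 + (0.0940 − 3.37)·e^(−7.54/24.754) = 3.37 + (-3.2760)·0.73742 = 0.95420 g/L.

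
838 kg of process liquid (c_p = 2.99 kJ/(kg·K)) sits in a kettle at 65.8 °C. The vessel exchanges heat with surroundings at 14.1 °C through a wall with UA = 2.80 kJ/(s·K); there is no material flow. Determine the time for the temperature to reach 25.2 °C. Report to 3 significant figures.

1380 s

Lumped-capacitance energy balance: M c_p dT/dt = UA(T_amb − T).
τ = M c_p/UA = 894.86 s; T_ss = T_amb = 14.100 °C.
T(t) = T_ss + (T₀ − T_ss)e^(−t/τ); set T = 25.2:
t = −τ ln[(T − T_ss)/(T₀ − T_ss)] = −894.86 · ln(0.21470) = 1376.8 s.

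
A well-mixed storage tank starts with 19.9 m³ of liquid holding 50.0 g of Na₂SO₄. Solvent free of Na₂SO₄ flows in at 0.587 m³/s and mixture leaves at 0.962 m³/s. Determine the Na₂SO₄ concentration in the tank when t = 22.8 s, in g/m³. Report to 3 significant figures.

1.04 g/m³

Total volume: dV/dt = Q_in − Q_out = -0.37500 m³/s, so V(t) = 19.9 − 0.37500 t and V(22.8) = 11.350 m³.
No Na₂SO₄ enters, so dm/dt = −Q_out · (m/V).
dm/m = −Q_out dt/(V₀ − 0.37500 t); integrating gives ln(m/m₀) = −(Q_out/(Q_in−Q_out)) ln(V/V₀).
m = m₀ (V₀/V)^(Q_out/(Q_in−Q_out)) = 50.0 × (19.9/11.350)^(-2.5653) = 11.841 g.
C = m/V = 11.841/11.350 = 1.0433 g/m³.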